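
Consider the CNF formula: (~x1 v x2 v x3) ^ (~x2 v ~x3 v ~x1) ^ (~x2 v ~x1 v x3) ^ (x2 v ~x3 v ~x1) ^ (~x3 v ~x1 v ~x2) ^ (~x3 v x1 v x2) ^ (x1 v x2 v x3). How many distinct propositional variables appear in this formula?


Identify each distinct variable in the formula.
Variables found: x1, x2, x3.
Total distinct variables = 3.

3


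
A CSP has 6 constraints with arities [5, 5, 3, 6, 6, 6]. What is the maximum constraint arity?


The arities are: 5, 5, 3, 6, 6, 6.
Scan for the maximum value.
Maximum arity = 6.

6


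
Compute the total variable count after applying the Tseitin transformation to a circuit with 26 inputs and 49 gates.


The Tseitin transformation introduces one auxiliary variable per gate.
Total variables = inputs + gates = 26 + 49 = 75.

75


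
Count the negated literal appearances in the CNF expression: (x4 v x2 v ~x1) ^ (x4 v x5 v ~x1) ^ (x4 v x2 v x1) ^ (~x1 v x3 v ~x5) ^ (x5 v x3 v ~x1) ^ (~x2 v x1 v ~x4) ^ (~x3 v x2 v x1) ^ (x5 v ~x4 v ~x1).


Scan each clause for negated literals.
Clause 1: 1 negative; Clause 2: 1 negative; Clause 3: 0 negative; Clause 4: 2 negative; Clause 5: 1 negative; Clause 6: 2 negative; Clause 7: 1 negative; Clause 8: 2 negative.
Total negative literal occurrences = 10.

10


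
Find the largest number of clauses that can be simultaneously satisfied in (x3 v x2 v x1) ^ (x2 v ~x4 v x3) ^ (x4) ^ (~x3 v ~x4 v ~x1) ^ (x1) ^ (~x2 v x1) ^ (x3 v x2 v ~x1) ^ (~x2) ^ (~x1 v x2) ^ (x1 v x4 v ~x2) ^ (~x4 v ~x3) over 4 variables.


Enumerate all 16 truth assignments.
For each, count how many of the 11 clauses are satisfied.
The formula is not fully satisfiable, so the maximum is below 11.
Maximum simultaneously satisfiable clauses = 10.

10


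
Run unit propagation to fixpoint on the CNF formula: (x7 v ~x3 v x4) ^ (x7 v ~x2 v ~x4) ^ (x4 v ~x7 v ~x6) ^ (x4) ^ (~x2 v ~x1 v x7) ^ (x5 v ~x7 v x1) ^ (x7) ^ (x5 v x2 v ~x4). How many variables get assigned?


Unit propagation repeatedly assigns the literal in any unit clause, then simplifies.
Assignments in order: x4 = T, x7 = T.
No further unit clauses remain.
Total variables assigned = 2.

2


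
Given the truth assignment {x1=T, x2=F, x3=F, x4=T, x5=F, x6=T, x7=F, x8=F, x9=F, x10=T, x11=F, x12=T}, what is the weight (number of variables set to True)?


The weight is the number of variables assigned True.
True variables: x1, x4, x6, x10, x12.
Weight = 5.

5


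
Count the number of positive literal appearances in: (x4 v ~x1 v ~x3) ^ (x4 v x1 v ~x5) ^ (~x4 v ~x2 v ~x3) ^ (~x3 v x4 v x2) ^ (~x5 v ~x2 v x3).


Scan each clause for unnegated literals.
Clause 1: 1 positive; Clause 2: 2 positive; Clause 3: 0 positive; Clause 4: 2 positive; Clause 5: 1 positive.
Total positive literal occurrences = 6.

6


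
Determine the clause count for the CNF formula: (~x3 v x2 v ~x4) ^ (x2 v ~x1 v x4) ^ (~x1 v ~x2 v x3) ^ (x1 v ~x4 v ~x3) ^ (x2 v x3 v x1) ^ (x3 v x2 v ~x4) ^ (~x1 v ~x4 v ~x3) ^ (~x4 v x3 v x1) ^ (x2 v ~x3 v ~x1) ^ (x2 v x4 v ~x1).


Each group enclosed in parentheses joined by ^ is one clause.
Counting the conjuncts: 10 clauses.

10


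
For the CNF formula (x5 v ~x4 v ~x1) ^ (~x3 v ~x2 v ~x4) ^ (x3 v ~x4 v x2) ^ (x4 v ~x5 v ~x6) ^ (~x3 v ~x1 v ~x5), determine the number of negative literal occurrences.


Scan each clause for negated literals.
Clause 1: 2 negative; Clause 2: 3 negative; Clause 3: 1 negative; Clause 4: 2 negative; Clause 5: 3 negative.
Total negative literal occurrences = 11.

11


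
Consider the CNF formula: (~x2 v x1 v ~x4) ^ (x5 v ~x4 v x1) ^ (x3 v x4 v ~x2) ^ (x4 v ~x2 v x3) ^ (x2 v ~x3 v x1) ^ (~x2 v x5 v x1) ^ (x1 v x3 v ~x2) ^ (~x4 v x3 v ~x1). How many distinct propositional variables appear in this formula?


Identify each distinct variable in the formula.
Variables found: x1, x2, x3, x4, x5.
Total distinct variables = 5.

5


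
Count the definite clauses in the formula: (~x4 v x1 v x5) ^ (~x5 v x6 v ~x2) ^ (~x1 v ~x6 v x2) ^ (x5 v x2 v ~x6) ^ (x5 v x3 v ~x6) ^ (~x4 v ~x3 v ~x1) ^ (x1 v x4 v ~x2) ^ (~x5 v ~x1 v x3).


A definite clause has exactly one positive literal.
Clause 1: 2 positive -> not definite
Clause 2: 1 positive -> definite
Clause 3: 1 positive -> definite
Clause 4: 2 positive -> not definite
Clause 5: 2 positive -> not definite
Clause 6: 0 positive -> not definite
Clause 7: 2 positive -> not definite
Clause 8: 1 positive -> definite
Definite clause count = 3.

3


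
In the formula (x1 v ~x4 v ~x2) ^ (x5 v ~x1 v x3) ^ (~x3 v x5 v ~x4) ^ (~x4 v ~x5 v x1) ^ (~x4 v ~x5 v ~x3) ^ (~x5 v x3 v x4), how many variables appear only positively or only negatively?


A pure literal appears in only one polarity across all clauses.
Pure literals: x2 (negative only).
Count = 1.

1


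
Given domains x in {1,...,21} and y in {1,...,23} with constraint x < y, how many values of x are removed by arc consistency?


For the constraint x < y, x needs a supporting value in y's domain.
x can be at most 22 (one less than y's maximum).
Valid x values from domain: 21 out of 21.
Pruned = 21 - 21 = 0.

0


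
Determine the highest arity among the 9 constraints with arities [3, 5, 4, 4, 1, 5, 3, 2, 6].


The arities are: 3, 5, 4, 4, 1, 5, 3, 2, 6.
Scan for the maximum value.
Maximum arity = 6.

6


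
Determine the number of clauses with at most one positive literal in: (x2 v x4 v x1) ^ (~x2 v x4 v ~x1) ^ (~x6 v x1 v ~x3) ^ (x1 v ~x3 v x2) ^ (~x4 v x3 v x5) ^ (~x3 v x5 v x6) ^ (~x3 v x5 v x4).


A Horn clause has at most one positive literal.
Clause 1: 3 positive lit(s) -> not Horn
Clause 2: 1 positive lit(s) -> Horn
Clause 3: 1 positive lit(s) -> Horn
Clause 4: 2 positive lit(s) -> not Horn
Clause 5: 2 positive lit(s) -> not Horn
Clause 6: 2 positive lit(s) -> not Horn
Clause 7: 2 positive lit(s) -> not Horn
Total Horn clauses = 2.

2


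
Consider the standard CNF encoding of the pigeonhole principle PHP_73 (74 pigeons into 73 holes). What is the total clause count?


The PHP encoding has two parts:
1) At-least-one-hole clauses: 74 (one per pigeon, each with 73 literals).
2) At-most-one-pigeon-per-hole clauses: 73 holes * C(74,2) = 73 * 2701 = 197173.
Total clauses = 74 + 197173 = 197247.

197247


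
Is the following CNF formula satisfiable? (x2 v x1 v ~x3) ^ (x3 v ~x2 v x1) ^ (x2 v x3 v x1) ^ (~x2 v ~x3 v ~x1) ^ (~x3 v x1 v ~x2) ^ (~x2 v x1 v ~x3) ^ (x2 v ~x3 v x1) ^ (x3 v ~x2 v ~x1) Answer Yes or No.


Check all 8 possible truth assignments.
Number of satisfying assignments found: 2.
The formula is satisfiable.

Yes


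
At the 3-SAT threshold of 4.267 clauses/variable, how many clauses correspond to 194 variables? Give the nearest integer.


The 3-SAT phase transition occurs at approximately 4.267 clauses per variable.
m = 4.267 * 194 = 827.798.
Rounded to nearest integer: 828.

828


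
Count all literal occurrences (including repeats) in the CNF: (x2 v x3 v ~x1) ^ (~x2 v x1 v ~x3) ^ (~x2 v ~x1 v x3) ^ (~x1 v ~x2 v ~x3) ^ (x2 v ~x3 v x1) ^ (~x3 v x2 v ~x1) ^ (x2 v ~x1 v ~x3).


Clause lengths: 3, 3, 3, 3, 3, 3, 3.
Sum = 3 + 3 + 3 + 3 + 3 + 3 + 3 = 21.

21


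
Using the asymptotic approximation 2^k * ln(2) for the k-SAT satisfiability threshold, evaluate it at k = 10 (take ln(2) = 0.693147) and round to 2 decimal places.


Using the asymptotic formula: threshold ~ 2^k * ln(2).
2^10 = 1024.
1024 * 0.693147 = 709.78.

709.78


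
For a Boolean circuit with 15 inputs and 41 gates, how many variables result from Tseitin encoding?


The Tseitin transformation introduces one auxiliary variable per gate.
Total variables = inputs + gates = 15 + 41 = 56.

56


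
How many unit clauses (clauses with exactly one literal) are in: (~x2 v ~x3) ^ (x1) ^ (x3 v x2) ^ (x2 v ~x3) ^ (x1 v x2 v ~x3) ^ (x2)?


A unit clause contains exactly one literal.
Unit clauses found: (x1), (x2).
Count = 2.

2


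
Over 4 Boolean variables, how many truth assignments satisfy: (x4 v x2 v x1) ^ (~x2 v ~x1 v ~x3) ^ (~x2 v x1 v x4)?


Enumerate all 16 truth assignments over 4 variables.
Test each against every clause.
Satisfying assignments found: 10.

10


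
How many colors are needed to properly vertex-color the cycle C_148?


A cycle on an even number of vertices is bipartite: alternate two colors around the cycle.
Since 148 is even, two colors suffice, and at least two are needed because the graph has edges.
Chromatic number = 2.

2


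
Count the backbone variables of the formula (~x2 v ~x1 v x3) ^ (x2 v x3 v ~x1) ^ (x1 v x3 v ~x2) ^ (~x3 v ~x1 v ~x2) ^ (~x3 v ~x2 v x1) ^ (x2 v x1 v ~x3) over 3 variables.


Find all satisfying assignments: 2 model(s).
Check which variables have the same value in every model.
Fixed variables: x2=F.
Backbone size = 1.

1


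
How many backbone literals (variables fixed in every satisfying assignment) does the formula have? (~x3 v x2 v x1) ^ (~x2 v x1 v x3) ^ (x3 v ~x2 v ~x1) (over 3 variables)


Find all satisfying assignments: 5 model(s).
Check which variables have the same value in every model.
No variable is fixed across all models.
Backbone size = 0.

0


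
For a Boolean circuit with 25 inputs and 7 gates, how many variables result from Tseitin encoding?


The Tseitin transformation introduces one auxiliary variable per gate.
Total variables = inputs + gates = 25 + 7 = 32.

32


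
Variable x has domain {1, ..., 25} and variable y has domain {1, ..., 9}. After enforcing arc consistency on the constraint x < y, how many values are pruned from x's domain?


For the constraint x < y, x needs a supporting value in y's domain.
x can be at most 8 (one less than y's maximum).
Valid x values from domain: 8 out of 25.
Pruned = 25 - 8 = 17.

17


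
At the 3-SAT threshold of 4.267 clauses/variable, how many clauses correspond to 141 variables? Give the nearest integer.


The 3-SAT phase transition occurs at approximately 4.267 clauses per variable.
m = 4.267 * 141 = 601.647.
Rounded to nearest integer: 602.

602


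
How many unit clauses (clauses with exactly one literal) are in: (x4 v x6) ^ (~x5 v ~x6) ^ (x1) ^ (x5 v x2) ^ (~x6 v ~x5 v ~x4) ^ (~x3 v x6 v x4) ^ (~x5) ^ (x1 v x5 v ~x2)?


A unit clause contains exactly one literal.
Unit clauses found: (x1), (~x5).
Count = 2.

2


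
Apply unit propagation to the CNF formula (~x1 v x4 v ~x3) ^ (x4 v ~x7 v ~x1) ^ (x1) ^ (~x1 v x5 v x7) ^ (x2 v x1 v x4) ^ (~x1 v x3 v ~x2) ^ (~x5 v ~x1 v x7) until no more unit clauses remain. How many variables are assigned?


Unit propagation repeatedly assigns the literal in any unit clause, then simplifies.
Assignments in order: x1 = T.
No further unit clauses remain.
Total variables assigned = 1.

1


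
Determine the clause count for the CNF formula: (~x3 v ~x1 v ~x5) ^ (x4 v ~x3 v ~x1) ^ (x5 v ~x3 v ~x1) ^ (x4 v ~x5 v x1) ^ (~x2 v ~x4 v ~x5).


Each group enclosed in parentheses joined by ^ is one clause.
Counting the conjuncts: 5 clauses.

5


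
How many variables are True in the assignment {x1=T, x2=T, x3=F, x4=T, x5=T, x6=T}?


The weight is the number of variables assigned True.
True variables: x1, x2, x4, x5, x6.
Weight = 5.

5


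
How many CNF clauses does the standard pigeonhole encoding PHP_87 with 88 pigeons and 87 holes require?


The PHP encoding has two parts:
1) At-least-one-hole clauses: 88 (one per pigeon, each with 87 literals).
2) At-most-one-pigeon-per-hole clauses: 87 holes * C(88,2) = 87 * 3828 = 333036.
Total clauses = 88 + 333036 = 333124.

333124


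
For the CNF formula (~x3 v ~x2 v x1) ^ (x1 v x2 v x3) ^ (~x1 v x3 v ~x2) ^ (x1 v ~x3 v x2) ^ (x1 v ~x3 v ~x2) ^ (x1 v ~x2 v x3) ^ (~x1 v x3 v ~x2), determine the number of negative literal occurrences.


Scan each clause for negated literals.
Clause 1: 2 negative; Clause 2: 0 negative; Clause 3: 2 negative; Clause 4: 1 negative; Clause 5: 2 negative; Clause 6: 1 negative; Clause 7: 2 negative.
Total negative literal occurrences = 10.

10


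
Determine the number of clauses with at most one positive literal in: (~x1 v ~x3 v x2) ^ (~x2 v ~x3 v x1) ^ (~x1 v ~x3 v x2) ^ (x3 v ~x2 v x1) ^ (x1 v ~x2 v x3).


A Horn clause has at most one positive literal.
Clause 1: 1 positive lit(s) -> Horn
Clause 2: 1 positive lit(s) -> Horn
Clause 3: 1 positive lit(s) -> Horn
Clause 4: 2 positive lit(s) -> not Horn
Clause 5: 2 positive lit(s) -> not Horn
Total Horn clauses = 3.

3


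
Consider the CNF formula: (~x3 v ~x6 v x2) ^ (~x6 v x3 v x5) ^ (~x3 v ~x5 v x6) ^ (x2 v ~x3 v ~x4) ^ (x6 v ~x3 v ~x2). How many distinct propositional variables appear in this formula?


Identify each distinct variable in the formula.
Variables found: x2, x3, x4, x5, x6.
Total distinct variables = 5.

5


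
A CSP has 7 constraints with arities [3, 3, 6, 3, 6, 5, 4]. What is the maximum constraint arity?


The arities are: 3, 3, 6, 3, 6, 5, 4.
Scan for the maximum value.
Maximum arity = 6.

6


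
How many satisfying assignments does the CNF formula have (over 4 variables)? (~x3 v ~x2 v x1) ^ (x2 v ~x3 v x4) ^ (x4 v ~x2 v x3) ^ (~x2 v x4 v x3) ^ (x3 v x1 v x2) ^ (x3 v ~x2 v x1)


Enumerate all 16 truth assignments over 4 variables.
Test each against every clause.
Satisfying assignments found: 7.

7


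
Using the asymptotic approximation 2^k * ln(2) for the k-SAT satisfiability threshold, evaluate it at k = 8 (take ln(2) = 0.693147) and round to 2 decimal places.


Using the asymptotic formula: threshold ~ 2^k * ln(2).
2^8 = 256.
256 * 0.693147 = 177.45.

177.45


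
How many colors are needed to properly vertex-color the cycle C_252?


A cycle on an even number of vertices is bipartite: alternate two colors around the cycle.
Since 252 is even, two colors suffice, and at least two are needed because the graph has edges.
Chromatic number = 2.

2


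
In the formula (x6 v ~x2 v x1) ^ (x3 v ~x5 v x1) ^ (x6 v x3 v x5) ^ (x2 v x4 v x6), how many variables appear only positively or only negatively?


A pure literal appears in only one polarity across all clauses.
Pure literals: x1 (positive only), x3 (positive only), x4 (positive only), x6 (positive only).
Count = 4.

4


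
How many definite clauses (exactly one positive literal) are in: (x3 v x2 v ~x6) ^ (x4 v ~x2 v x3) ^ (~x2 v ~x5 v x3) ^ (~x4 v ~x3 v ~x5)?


A definite clause has exactly one positive literal.
Clause 1: 2 positive -> not definite
Clause 2: 2 positive -> not definite
Clause 3: 1 positive -> definite
Clause 4: 0 positive -> not definite
Definite clause count = 1.

1


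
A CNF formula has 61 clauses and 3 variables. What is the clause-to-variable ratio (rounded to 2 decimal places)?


Clause-to-variable ratio = clauses / variables.
61 / 3 = 20.33.

20.33


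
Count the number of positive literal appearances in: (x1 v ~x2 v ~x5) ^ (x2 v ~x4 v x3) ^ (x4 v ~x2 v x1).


Scan each clause for unnegated literals.
Clause 1: 1 positive; Clause 2: 2 positive; Clause 3: 2 positive.
Total positive literal occurrences = 5.

5


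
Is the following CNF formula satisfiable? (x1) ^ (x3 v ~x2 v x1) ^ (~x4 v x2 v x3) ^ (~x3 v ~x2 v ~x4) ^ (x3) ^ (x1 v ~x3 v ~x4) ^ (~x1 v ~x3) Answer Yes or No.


Check all 16 possible truth assignments.
Number of satisfying assignments found: 0.
The formula is unsatisfiable.

No


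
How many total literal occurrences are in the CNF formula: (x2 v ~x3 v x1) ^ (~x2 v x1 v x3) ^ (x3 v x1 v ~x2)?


Clause lengths: 3, 3, 3.
Sum = 3 + 3 + 3 = 9.

9


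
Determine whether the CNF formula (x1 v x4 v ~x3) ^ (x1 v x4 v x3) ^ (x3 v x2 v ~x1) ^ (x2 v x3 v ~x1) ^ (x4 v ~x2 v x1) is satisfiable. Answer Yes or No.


Check all 16 possible truth assignments.
Number of satisfying assignments found: 10.
The formula is satisfiable.

Yes


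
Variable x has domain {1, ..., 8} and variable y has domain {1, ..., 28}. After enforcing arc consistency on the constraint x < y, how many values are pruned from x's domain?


For the constraint x < y, x needs a supporting value in y's domain.
x can be at most 27 (one less than y's maximum).
Valid x values from domain: 8 out of 8.
Pruned = 8 - 8 = 0.

0


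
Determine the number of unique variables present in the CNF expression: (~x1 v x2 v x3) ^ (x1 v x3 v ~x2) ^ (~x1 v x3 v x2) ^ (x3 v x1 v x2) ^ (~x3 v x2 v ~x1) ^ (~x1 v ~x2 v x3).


Identify each distinct variable in the formula.
Variables found: x1, x2, x3.
Total distinct variables = 3.

3


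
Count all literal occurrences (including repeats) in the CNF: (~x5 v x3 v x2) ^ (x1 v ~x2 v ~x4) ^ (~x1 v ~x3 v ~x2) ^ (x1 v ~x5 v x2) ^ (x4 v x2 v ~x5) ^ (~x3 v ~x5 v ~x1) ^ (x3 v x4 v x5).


Clause lengths: 3, 3, 3, 3, 3, 3, 3.
Sum = 3 + 3 + 3 + 3 + 3 + 3 + 3 = 21.

21


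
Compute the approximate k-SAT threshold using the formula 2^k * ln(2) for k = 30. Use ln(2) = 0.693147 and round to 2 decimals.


Using the asymptotic formula: threshold ~ 2^k * ln(2).
2^30 = 1073741824.
1073741824 * 0.693147 = 744260924.08.

744260924.08


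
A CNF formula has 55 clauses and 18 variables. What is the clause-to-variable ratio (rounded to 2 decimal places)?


Clause-to-variable ratio = clauses / variables.
55 / 18 = 3.06.

3.06


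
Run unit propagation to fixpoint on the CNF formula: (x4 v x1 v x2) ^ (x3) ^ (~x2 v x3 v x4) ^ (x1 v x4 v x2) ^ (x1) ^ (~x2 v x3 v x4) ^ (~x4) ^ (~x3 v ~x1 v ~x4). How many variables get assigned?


Unit propagation repeatedly assigns the literal in any unit clause, then simplifies.
Assignments in order: x3 = T, x1 = T, x4 = F.
No further unit clauses remain.
Total variables assigned = 3.

3


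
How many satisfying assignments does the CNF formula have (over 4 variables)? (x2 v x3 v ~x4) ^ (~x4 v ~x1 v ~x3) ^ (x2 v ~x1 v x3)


Enumerate all 16 truth assignments over 4 variables.
Test each against every clause.
Satisfying assignments found: 11.

11


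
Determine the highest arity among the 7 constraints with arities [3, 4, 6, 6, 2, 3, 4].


The arities are: 3, 4, 6, 6, 2, 3, 4.
Scan for the maximum value.
Maximum arity = 6.

6


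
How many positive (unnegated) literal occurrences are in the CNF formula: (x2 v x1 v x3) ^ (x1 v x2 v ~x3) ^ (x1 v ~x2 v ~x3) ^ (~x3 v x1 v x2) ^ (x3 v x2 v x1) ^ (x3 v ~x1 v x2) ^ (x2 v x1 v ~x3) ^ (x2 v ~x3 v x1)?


Scan each clause for unnegated literals.
Clause 1: 3 positive; Clause 2: 2 positive; Clause 3: 1 positive; Clause 4: 2 positive; Clause 5: 3 positive; Clause 6: 2 positive; Clause 7: 2 positive; Clause 8: 2 positive.
Total positive literal occurrences = 17.

17


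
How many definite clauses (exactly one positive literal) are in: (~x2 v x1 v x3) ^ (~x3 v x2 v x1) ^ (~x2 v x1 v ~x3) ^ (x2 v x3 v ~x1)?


A definite clause has exactly one positive literal.
Clause 1: 2 positive -> not definite
Clause 2: 2 positive -> not definite
Clause 3: 1 positive -> definite
Clause 4: 2 positive -> not definite
Definite clause count = 1.

1


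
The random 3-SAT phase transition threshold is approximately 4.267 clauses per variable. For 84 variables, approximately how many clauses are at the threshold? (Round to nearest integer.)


The 3-SAT phase transition occurs at approximately 4.267 clauses per variable.
m = 4.267 * 84 = 358.428.
Rounded to nearest integer: 358.

358


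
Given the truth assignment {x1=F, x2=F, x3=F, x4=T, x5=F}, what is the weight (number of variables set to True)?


The weight is the number of variables assigned True.
True variables: x4.
Weight = 1.

1


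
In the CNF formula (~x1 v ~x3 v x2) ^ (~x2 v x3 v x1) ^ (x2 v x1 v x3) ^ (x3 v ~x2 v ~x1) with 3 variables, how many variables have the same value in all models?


Find all satisfying assignments: 4 model(s).
Check which variables have the same value in every model.
No variable is fixed across all models.
Backbone size = 0.

0


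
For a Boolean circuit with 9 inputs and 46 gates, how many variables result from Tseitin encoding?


The Tseitin transformation introduces one auxiliary variable per gate.
Total variables = inputs + gates = 9 + 46 = 55.

55


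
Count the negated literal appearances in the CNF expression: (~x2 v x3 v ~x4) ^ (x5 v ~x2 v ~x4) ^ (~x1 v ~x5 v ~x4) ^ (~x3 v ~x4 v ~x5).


Scan each clause for negated literals.
Clause 1: 2 negative; Clause 2: 2 negative; Clause 3: 3 negative; Clause 4: 3 negative.
Total negative literal occurrences = 10.

10


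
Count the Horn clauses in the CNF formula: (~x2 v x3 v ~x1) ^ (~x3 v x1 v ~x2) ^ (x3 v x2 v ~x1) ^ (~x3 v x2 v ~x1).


A Horn clause has at most one positive literal.
Clause 1: 1 positive lit(s) -> Horn
Clause 2: 1 positive lit(s) -> Horn
Clause 3: 2 positive lit(s) -> not Horn
Clause 4: 1 positive lit(s) -> Horn
Total Horn clauses = 3.

3


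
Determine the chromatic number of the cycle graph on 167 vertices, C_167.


An odd cycle cannot be 2-colored: alternating two colors around the cycle returns to the start with a conflict.
Since 167 is odd, three colors are required (and three suffice).
Chromatic number = 3.

3


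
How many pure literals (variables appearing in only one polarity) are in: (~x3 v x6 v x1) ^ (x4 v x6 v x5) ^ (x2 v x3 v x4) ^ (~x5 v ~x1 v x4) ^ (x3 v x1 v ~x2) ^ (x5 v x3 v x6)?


A pure literal appears in only one polarity across all clauses.
Pure literals: x4 (positive only), x6 (positive only).
Count = 2.

2


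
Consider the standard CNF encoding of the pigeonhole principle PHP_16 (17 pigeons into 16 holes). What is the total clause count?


The PHP encoding has two parts:
1) At-least-one-hole clauses: 17 (one per pigeon, each with 16 literals).
2) At-most-one-pigeon-per-hole clauses: 16 holes * C(17,2) = 16 * 136 = 2176.
Total clauses = 17 + 2176 = 2193.

2193


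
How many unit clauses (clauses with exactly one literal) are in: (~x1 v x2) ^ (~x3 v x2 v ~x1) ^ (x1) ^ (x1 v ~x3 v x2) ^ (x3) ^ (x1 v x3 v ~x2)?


A unit clause contains exactly one literal.
Unit clauses found: (x1), (x3).
Count = 2.

2


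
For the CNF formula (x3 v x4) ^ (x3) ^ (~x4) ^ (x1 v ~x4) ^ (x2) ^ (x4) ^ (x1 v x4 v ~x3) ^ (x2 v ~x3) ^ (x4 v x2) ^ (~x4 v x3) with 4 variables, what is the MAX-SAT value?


Enumerate all 16 truth assignments.
For each, count how many of the 10 clauses are satisfied.
The formula is not fully satisfiable, so the maximum is below 10.
Maximum simultaneously satisfiable clauses = 9.

9


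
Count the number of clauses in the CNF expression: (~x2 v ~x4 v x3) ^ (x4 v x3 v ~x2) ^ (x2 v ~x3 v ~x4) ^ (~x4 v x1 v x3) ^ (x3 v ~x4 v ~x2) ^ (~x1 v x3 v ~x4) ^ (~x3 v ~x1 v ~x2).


Each group enclosed in parentheses joined by ^ is one clause.
Counting the conjuncts: 7 clauses.

7


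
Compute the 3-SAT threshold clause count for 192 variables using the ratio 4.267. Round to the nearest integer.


The 3-SAT phase transition occurs at approximately 4.267 clauses per variable.
m = 4.267 * 192 = 819.264.
Rounded to nearest integer: 819.

819


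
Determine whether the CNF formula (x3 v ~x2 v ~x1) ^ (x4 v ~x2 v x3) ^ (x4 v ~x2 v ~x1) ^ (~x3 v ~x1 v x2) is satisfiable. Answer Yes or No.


Check all 16 possible truth assignments.
Number of satisfying assignments found: 10.
The formula is satisfiable.

Yes


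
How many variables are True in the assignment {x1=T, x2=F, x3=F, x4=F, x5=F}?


The weight is the number of variables assigned True.
True variables: x1.
Weight = 1.

1


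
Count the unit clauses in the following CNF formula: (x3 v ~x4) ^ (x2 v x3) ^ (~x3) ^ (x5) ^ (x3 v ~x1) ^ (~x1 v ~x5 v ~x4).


A unit clause contains exactly one literal.
Unit clauses found: (~x3), (x5).
Count = 2.

2


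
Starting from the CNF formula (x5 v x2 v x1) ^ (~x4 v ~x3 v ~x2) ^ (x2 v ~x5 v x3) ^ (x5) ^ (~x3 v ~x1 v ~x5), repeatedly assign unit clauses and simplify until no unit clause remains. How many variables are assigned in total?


Unit propagation repeatedly assigns the literal in any unit clause, then simplifies.
Assignments in order: x5 = T.
No further unit clauses remain.
Total variables assigned = 1.

1


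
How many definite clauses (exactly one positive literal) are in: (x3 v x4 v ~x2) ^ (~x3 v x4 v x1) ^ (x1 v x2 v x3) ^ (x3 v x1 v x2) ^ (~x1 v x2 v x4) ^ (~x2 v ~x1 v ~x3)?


A definite clause has exactly one positive literal.
Clause 1: 2 positive -> not definite
Clause 2: 2 positive -> not definite
Clause 3: 3 positive -> not definite
Clause 4: 3 positive -> not definite
Clause 5: 2 positive -> not definite
Clause 6: 0 positive -> not definite
Definite clause count = 0.

0


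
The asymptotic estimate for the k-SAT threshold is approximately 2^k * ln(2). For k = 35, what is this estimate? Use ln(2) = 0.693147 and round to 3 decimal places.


Using the asymptotic formula: threshold ~ 2^k * ln(2).
2^35 = 34359738368.
34359738368 * 0.693147 = 23816349570.564.

23816349570.564


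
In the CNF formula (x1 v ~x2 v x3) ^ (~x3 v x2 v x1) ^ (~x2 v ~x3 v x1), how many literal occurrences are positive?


Scan each clause for unnegated literals.
Clause 1: 2 positive; Clause 2: 2 positive; Clause 3: 1 positive.
Total positive literal occurrences = 5.

5


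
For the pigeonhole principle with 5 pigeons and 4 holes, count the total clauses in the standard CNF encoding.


The PHP encoding has two parts:
1) At-least-one-hole clauses: 5 (one per pigeon, each with 4 literals).
2) At-most-one-pigeon-per-hole clauses: 4 holes * C(5,2) = 4 * 10 = 40.
Total clauses = 5 + 40 = 45.

45


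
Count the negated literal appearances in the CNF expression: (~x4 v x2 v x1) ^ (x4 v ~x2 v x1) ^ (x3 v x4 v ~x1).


Scan each clause for negated literals.
Clause 1: 1 negative; Clause 2: 1 negative; Clause 3: 1 negative.
Total negative literal occurrences = 3.

3


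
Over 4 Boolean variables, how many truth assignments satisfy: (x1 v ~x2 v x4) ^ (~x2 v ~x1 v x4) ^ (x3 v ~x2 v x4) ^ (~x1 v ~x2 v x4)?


Enumerate all 16 truth assignments over 4 variables.
Test each against every clause.
Satisfying assignments found: 12.

12


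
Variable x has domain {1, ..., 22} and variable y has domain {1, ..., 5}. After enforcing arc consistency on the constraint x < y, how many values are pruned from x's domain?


For the constraint x < y, x needs a supporting value in y's domain.
x can be at most 4 (one less than y's maximum).
Valid x values from domain: 4 out of 22.
Pruned = 22 - 4 = 18.

18


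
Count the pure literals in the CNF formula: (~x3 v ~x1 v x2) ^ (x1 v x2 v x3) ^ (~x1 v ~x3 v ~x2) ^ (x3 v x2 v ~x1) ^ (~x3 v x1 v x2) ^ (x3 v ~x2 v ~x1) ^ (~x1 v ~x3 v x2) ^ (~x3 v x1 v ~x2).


A pure literal appears in only one polarity across all clauses.
No pure literals found.
Count = 0.

0


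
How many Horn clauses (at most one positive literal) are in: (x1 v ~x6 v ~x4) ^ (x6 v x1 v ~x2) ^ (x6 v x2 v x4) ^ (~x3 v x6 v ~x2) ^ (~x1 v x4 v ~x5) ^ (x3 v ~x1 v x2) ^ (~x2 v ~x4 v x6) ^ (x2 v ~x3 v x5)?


A Horn clause has at most one positive literal.
Clause 1: 1 positive lit(s) -> Horn
Clause 2: 2 positive lit(s) -> not Horn
Clause 3: 3 positive lit(s) -> not Horn
Clause 4: 1 positive lit(s) -> Horn
Clause 5: 1 positive lit(s) -> Horn
Clause 6: 2 positive lit(s) -> not Horn
Clause 7: 1 positive lit(s) -> Horn
Clause 8: 2 positive lit(s) -> not Horn
Total Horn clauses = 4.

4


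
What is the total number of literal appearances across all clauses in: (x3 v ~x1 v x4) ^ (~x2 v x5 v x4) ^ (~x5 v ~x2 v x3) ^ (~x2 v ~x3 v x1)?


Clause lengths: 3, 3, 3, 3.
Sum = 3 + 3 + 3 + 3 = 12.

12


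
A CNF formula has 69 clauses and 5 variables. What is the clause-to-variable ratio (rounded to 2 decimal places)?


Clause-to-variable ratio = clauses / variables.
69 / 5 = 13.8.

13.8


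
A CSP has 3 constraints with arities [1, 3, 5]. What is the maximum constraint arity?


The arities are: 1, 3, 5.
Scan for the maximum value.
Maximum arity = 5.

5


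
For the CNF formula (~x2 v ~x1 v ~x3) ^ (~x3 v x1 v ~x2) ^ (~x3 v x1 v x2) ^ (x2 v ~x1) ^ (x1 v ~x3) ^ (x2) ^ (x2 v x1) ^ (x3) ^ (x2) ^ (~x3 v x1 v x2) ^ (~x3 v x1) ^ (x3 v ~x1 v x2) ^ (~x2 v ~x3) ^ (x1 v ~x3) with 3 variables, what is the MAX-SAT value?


Enumerate all 8 truth assignments.
For each, count how many of the 14 clauses are satisfied.
The formula is not fully satisfiable, so the maximum is below 14.
Maximum simultaneously satisfiable clauses = 13.

13


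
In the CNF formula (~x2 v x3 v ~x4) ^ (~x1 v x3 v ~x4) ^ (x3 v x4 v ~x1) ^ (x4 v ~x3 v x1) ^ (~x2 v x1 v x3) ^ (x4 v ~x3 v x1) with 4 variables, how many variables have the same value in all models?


Find all satisfying assignments: 8 model(s).
Check which variables have the same value in every model.
No variable is fixed across all models.
Backbone size = 0.

0


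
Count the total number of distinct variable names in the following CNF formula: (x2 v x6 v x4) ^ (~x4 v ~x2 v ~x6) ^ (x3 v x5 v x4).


Identify each distinct variable in the formula.
Variables found: x2, x3, x4, x5, x6.
Total distinct variables = 5.

5


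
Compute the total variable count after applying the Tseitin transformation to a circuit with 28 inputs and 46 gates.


The Tseitin transformation introduces one auxiliary variable per gate.
Total variables = inputs + gates = 28 + 46 = 74.

74


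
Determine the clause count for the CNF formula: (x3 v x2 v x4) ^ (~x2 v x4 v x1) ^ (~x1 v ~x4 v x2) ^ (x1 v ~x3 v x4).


Each group enclosed in parentheses joined by ^ is one clause.
Counting the conjuncts: 4 clauses.

4


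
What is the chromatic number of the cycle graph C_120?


A cycle on an even number of vertices is bipartite: alternate two colors around the cycle.
Since 120 is even, two colors suffice, and at least two are needed because the graph has edges.
Chromatic number = 2.

2


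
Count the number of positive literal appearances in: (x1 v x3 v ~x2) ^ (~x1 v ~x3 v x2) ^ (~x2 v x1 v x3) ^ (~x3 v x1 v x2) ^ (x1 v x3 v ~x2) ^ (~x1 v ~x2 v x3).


Scan each clause for unnegated literals.
Clause 1: 2 positive; Clause 2: 1 positive; Clause 3: 2 positive; Clause 4: 2 positive; Clause 5: 2 positive; Clause 6: 1 positive.
Total positive literal occurrences = 10.

10


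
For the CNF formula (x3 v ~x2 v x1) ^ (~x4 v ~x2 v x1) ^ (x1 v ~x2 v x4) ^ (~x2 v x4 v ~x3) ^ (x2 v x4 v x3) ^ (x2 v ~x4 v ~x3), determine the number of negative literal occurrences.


Scan each clause for negated literals.
Clause 1: 1 negative; Clause 2: 2 negative; Clause 3: 1 negative; Clause 4: 2 negative; Clause 5: 0 negative; Clause 6: 2 negative.
Total negative literal occurrences = 8.

8


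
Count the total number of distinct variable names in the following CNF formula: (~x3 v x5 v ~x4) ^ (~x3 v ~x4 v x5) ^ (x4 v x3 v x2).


Identify each distinct variable in the formula.
Variables found: x2, x3, x4, x5.
Total distinct variables = 4.

4


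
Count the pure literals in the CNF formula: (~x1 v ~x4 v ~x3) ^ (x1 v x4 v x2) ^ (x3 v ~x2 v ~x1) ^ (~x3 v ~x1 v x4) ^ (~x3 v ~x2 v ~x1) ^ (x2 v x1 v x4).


A pure literal appears in only one polarity across all clauses.
No pure literals found.
Count = 0.

0


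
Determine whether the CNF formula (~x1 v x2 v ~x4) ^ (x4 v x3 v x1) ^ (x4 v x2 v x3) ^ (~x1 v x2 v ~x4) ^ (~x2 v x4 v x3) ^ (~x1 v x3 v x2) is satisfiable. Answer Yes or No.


Check all 16 possible truth assignments.
Number of satisfying assignments found: 10.
The formula is satisfiable.

Yes


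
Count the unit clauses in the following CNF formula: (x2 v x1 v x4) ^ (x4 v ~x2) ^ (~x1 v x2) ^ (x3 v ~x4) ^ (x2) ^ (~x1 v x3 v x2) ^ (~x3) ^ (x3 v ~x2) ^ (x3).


A unit clause contains exactly one literal.
Unit clauses found: (x2), (~x3), (x3).
Count = 3.

3


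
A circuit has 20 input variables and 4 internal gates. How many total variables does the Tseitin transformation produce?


The Tseitin transformation introduces one auxiliary variable per gate.
Total variables = inputs + gates = 20 + 4 = 24.

24


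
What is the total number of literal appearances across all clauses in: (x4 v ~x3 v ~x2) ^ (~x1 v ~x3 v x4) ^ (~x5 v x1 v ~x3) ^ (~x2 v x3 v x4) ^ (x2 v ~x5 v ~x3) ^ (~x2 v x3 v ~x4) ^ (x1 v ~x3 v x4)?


Clause lengths: 3, 3, 3, 3, 3, 3, 3.
Sum = 3 + 3 + 3 + 3 + 3 + 3 + 3 = 21.

21


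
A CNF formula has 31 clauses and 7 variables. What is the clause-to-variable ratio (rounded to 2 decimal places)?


Clause-to-variable ratio = clauses / variables.
31 / 7 = 4.43.

4.43


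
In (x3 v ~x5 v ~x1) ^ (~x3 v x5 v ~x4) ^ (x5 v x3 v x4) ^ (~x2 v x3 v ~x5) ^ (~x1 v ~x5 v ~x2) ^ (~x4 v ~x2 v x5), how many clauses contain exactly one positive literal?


A definite clause has exactly one positive literal.
Clause 1: 1 positive -> definite
Clause 2: 1 positive -> definite
Clause 3: 3 positive -> not definite
Clause 4: 1 positive -> definite
Clause 5: 0 positive -> not definite
Clause 6: 1 positive -> definite
Definite clause count = 4.

4


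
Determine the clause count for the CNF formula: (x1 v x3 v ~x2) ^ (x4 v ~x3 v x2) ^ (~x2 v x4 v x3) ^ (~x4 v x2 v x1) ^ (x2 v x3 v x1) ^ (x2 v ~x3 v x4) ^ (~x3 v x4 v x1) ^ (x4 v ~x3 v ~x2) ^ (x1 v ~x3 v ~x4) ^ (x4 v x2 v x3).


Each group enclosed in parentheses joined by ^ is one clause.
Counting the conjuncts: 10 clauses.

10


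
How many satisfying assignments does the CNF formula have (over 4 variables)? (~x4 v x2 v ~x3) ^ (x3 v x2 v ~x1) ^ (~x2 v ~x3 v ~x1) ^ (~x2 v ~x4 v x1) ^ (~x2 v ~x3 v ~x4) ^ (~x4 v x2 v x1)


Enumerate all 16 truth assignments over 4 variables.
Test each against every clause.
Satisfying assignments found: 7.

7


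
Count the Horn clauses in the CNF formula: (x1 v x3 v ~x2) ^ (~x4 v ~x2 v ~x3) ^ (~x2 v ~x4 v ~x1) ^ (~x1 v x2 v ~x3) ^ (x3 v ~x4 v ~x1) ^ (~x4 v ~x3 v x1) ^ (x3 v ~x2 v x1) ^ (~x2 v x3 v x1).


A Horn clause has at most one positive literal.
Clause 1: 2 positive lit(s) -> not Horn
Clause 2: 0 positive lit(s) -> Horn
Clause 3: 0 positive lit(s) -> Horn
Clause 4: 1 positive lit(s) -> Horn
Clause 5: 1 positive lit(s) -> Horn
Clause 6: 1 positive lit(s) -> Horn
Clause 7: 2 positive lit(s) -> not Horn
Clause 8: 2 positive lit(s) -> not Horn
Total Horn clauses = 5.

5


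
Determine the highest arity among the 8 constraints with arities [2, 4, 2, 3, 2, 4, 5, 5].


The arities are: 2, 4, 2, 3, 2, 4, 5, 5.
Scan for the maximum value.
Maximum arity = 5.

5


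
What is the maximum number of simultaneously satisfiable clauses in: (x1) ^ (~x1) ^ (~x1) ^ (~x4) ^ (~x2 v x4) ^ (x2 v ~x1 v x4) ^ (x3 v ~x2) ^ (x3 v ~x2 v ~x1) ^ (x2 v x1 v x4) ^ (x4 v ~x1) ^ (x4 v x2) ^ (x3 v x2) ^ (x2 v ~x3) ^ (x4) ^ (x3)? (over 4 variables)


Enumerate all 16 truth assignments.
For each, count how many of the 15 clauses are satisfied.
The formula is not fully satisfiable, so the maximum is below 15.
Maximum simultaneously satisfiable clauses = 13.

13


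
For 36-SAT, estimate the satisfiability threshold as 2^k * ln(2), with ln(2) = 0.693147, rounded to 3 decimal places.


Using the asymptotic formula: threshold ~ 2^k * ln(2).
2^36 = 68719476736.
68719476736 * 0.693147 = 47632699141.128.

47632699141.128


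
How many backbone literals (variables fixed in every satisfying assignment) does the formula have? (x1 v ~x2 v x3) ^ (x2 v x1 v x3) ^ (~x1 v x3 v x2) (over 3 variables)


Find all satisfying assignments: 5 model(s).
Check which variables have the same value in every model.
No variable is fixed across all models.
Backbone size = 0.

0


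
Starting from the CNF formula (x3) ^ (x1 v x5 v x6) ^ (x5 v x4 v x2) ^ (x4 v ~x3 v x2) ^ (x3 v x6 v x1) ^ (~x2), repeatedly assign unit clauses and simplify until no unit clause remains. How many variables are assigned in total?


Unit propagation repeatedly assigns the literal in any unit clause, then simplifies.
Assignments in order: x3 = T, x2 = F, x4 = T.
No further unit clauses remain.
Total variables assigned = 3.

3


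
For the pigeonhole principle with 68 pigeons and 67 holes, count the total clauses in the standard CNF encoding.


The PHP encoding has two parts:
1) At-least-one-hole clauses: 68 (one per pigeon, each with 67 literals).
2) At-most-one-pigeon-per-hole clauses: 67 holes * C(68,2) = 67 * 2278 = 152626.
Total clauses = 68 + 152626 = 152694.

152694


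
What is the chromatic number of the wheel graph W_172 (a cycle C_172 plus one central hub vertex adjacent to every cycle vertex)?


W_172 consists of the cycle C_172 together with a hub vertex adjacent to every cycle vertex.
The cycle C_172 needs 2 colors (even cycle -> 2).
The hub is adjacent to every cycle vertex, so it must receive a new color distinct from all of them.
Chromatic number = 2 + 1 = 3.

3


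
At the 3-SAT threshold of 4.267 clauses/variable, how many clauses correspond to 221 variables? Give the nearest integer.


The 3-SAT phase transition occurs at approximately 4.267 clauses per variable.
m = 4.267 * 221 = 943.007.
Rounded to nearest integer: 943.

943


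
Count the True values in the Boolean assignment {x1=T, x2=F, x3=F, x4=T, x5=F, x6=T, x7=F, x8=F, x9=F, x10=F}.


The weight is the number of variables assigned True.
True variables: x1, x4, x6.
Weight = 3.

3


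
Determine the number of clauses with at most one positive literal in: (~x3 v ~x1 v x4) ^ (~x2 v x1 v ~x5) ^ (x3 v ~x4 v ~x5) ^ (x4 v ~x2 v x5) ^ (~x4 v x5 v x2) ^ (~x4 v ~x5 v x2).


A Horn clause has at most one positive literal.
Clause 1: 1 positive lit(s) -> Horn
Clause 2: 1 positive lit(s) -> Horn
Clause 3: 1 positive lit(s) -> Horn
Clause 4: 2 positive lit(s) -> not Horn
Clause 5: 2 positive lit(s) -> not Horn
Clause 6: 1 positive lit(s) -> Horn
Total Horn clauses = 4.

4


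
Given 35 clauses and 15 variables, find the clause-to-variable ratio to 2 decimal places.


Clause-to-variable ratio = clauses / variables.
35 / 15 = 2.33.

2.33


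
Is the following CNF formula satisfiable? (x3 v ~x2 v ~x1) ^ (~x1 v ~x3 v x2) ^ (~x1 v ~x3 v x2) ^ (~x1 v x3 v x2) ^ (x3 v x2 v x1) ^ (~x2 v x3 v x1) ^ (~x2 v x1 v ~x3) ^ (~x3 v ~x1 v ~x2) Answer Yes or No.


Check all 8 possible truth assignments.
Number of satisfying assignments found: 1.
The formula is satisfiable.

Yes


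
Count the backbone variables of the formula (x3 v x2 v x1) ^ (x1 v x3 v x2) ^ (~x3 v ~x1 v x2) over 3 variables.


Find all satisfying assignments: 6 model(s).
Check which variables have the same value in every model.
No variable is fixed across all models.
Backbone size = 0.

0


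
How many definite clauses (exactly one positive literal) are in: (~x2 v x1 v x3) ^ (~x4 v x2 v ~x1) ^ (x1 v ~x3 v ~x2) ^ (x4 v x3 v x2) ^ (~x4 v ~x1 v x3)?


A definite clause has exactly one positive literal.
Clause 1: 2 positive -> not definite
Clause 2: 1 positive -> definite
Clause 3: 1 positive -> definite
Clause 4: 3 positive -> not definite
Clause 5: 1 positive -> definite
Definite clause count = 3.

3


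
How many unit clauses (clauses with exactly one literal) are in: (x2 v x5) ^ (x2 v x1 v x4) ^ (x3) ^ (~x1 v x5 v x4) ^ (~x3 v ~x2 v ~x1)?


A unit clause contains exactly one literal.
Unit clauses found: (x3).
Count = 1.

1


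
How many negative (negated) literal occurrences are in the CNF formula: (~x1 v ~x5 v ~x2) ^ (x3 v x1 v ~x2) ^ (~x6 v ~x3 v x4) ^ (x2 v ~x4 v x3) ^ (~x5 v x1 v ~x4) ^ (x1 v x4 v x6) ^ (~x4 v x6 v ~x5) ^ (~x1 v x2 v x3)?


Scan each clause for negated literals.
Clause 1: 3 negative; Clause 2: 1 negative; Clause 3: 2 negative; Clause 4: 1 negative; Clause 5: 2 negative; Clause 6: 0 negative; Clause 7: 2 negative; Clause 8: 1 negative.
Total negative literal occurrences = 12.

12


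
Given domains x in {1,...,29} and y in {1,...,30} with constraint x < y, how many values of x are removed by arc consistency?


For the constraint x < y, x needs a supporting value in y's domain.
x can be at most 29 (one less than y's maximum).
Valid x values from domain: 29 out of 29.
Pruned = 29 - 29 = 0.

0


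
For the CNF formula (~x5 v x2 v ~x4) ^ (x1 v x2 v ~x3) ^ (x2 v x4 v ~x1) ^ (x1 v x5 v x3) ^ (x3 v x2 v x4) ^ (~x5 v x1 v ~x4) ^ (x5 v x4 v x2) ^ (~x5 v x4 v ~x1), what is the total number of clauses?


Each group enclosed in parentheses joined by ^ is one clause.
Counting the conjuncts: 8 clauses.

8
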